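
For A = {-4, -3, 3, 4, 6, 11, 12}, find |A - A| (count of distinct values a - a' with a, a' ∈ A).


A - A = {a - a' : a, a' ∈ A}; |A| = 7.
Bounds: 2|A|-1 ≤ |A - A| ≤ |A|² - |A| + 1, i.e. 13 ≤ |A - A| ≤ 43.
Note: 0 ∈ A - A always (from a - a). The set is symmetric: if d ∈ A - A then -d ∈ A - A.
Enumerate nonzero differences d = a - a' with a > a' (then include -d):
Positive differences: {1, 2, 3, 5, 6, 7, 8, 9, 10, 14, 15, 16}
Full difference set: {0} ∪ (positive diffs) ∪ (negative diffs).
|A - A| = 1 + 2·12 = 25 (matches direct enumeration: 25).

|A - A| = 25


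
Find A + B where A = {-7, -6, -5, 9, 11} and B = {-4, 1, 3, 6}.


A + B = {a + b : a ∈ A, b ∈ B}.
Enumerate all |A|·|B| = 5·4 = 20 pairs (a, b) and collect distinct sums.
a = -7: -7+-4=-11, -7+1=-6, -7+3=-4, -7+6=-1
a = -6: -6+-4=-10, -6+1=-5, -6+3=-3, -6+6=0
a = -5: -5+-4=-9, -5+1=-4, -5+3=-2, -5+6=1
a = 9: 9+-4=5, 9+1=10, 9+3=12, 9+6=15
a = 11: 11+-4=7, 11+1=12, 11+3=14, 11+6=17
Collecting distinct sums: A + B = {-11, -10, -9, -6, -5, -4, -3, -2, -1, 0, 1, 5, 7, 10, 12, 14, 15, 17}
|A + B| = 18

A + B = {-11, -10, -9, -6, -5, -4, -3, -2, -1, 0, 1, 5, 7, 10, 12, 14, 15, 17}


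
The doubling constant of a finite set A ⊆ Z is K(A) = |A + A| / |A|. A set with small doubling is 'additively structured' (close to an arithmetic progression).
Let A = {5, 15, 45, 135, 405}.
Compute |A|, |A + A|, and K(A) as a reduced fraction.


|A| = 5.
Compute A + A by enumerating all 25 pairs.
A + A = {10, 20, 30, 50, 60, 90, 140, 150, 180, 270, 410, 420, 450, 540, 810}, so |A + A| = 15.
K = |A + A| / |A| = 15/5 = 3/1 ≈ 3.0000.
Reference: AP of size 5 gives K = 9/5 ≈ 1.8000; a fully generic set of size 5 gives K ≈ 3.0000.

|A| = 5, |A + A| = 15, K = 15/5 = 3/1.


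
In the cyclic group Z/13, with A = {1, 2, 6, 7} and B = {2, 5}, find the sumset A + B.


Work in Z/13Z: reduce every sum a + b modulo 13.
Enumerate all 8 pairs:
a = 1: 1+2=3, 1+5=6
a = 2: 2+2=4, 2+5=7
a = 6: 6+2=8, 6+5=11
a = 7: 7+2=9, 7+5=12
Distinct residues collected: {3, 4, 6, 7, 8, 9, 11, 12}
|A + B| = 8 (out of 13 total residues).

A + B = {3, 4, 6, 7, 8, 9, 11, 12}


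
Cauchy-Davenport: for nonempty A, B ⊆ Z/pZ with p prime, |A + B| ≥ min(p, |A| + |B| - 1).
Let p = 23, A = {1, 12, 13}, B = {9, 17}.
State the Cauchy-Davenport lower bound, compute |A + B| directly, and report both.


Cauchy-Davenport: |A + B| ≥ min(p, |A| + |B| - 1) for A, B nonempty in Z/pZ.
|A| = 3, |B| = 2, p = 23.
CD lower bound = min(23, 3 + 2 - 1) = min(23, 4) = 4.
Compute A + B mod 23 directly:
a = 1: 1+9=10, 1+17=18
a = 12: 12+9=21, 12+17=6
a = 13: 13+9=22, 13+17=7
A + B = {6, 7, 10, 18, 21, 22}, so |A + B| = 6.
Verify: 6 ≥ 4? Yes ✓.

CD lower bound = 4, actual |A + B| = 6.


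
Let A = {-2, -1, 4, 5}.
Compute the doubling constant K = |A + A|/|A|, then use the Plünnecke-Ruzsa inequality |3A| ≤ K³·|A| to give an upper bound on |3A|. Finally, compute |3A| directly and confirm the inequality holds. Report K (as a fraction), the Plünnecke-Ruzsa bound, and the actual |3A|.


|A| = 4.
Step 1: Compute A + A by enumerating all 16 pairs.
A + A = {-4, -3, -2, 2, 3, 4, 8, 9, 10}, so |A + A| = 9.
Step 2: Doubling constant K = |A + A|/|A| = 9/4 = 9/4 ≈ 2.2500.
Step 3: Plünnecke-Ruzsa gives |3A| ≤ K³·|A| = (2.2500)³ · 4 ≈ 45.5625.
Step 4: Compute 3A = A + A + A directly by enumerating all triples (a,b,c) ∈ A³; |3A| = 16.
Step 5: Check 16 ≤ 45.5625? Yes ✓.

K = 9/4, Plünnecke-Ruzsa bound K³|A| ≈ 45.5625, |3A| = 16, inequality holds.


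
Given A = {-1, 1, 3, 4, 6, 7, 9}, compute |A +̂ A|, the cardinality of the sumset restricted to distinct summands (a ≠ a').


Restricted sumset: A +̂ A = {a + a' : a ∈ A, a' ∈ A, a ≠ a'}.
Equivalently, take A + A and drop any sum 2a that is achievable ONLY as a + a for a ∈ A (i.e. sums representable only with equal summands).
Enumerate pairs (a, a') with a < a' (symmetric, so each unordered pair gives one sum; this covers all a ≠ a'):
  -1 + 1 = 0
  -1 + 3 = 2
  -1 + 4 = 3
  -1 + 6 = 5
  -1 + 7 = 6
  -1 + 9 = 8
  1 + 3 = 4
  1 + 4 = 5
  1 + 6 = 7
  1 + 7 = 8
  1 + 9 = 10
  3 + 4 = 7
  3 + 6 = 9
  3 + 7 = 10
  3 + 9 = 12
  4 + 6 = 10
  4 + 7 = 11
  4 + 9 = 13
  6 + 7 = 13
  6 + 9 = 15
  7 + 9 = 16
Collected distinct sums: {0, 2, 3, 4, 5, 6, 7, 8, 9, 10, 11, 12, 13, 15, 16}
|A +̂ A| = 15
(Reference bound: |A +̂ A| ≥ 2|A| - 3 for |A| ≥ 2, with |A| = 7 giving ≥ 11.)

|A +̂ A| = 15


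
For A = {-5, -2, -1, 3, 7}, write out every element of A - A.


A - A = {a - a' : a, a' ∈ A}.
Compute a - a' for each ordered pair (a, a'):
a = -5: -5--5=0, -5--2=-3, -5--1=-4, -5-3=-8, -5-7=-12
a = -2: -2--5=3, -2--2=0, -2--1=-1, -2-3=-5, -2-7=-9
a = -1: -1--5=4, -1--2=1, -1--1=0, -1-3=-4, -1-7=-8
a = 3: 3--5=8, 3--2=5, 3--1=4, 3-3=0, 3-7=-4
a = 7: 7--5=12, 7--2=9, 7--1=8, 7-3=4, 7-7=0
Collecting distinct values (and noting 0 appears from a-a):
A - A = {-12, -9, -8, -5, -4, -3, -1, 0, 1, 3, 4, 5, 8, 9, 12}
|A - A| = 15

A - A = {-12, -9, -8, -5, -4, -3, -1, 0, 1, 3, 4, 5, 8, 9, 12}


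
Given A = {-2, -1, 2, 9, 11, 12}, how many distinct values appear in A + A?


A + A = {a + a' : a, a' ∈ A}; |A| = 6.
General bounds: 2|A| - 1 ≤ |A + A| ≤ |A|(|A|+1)/2, i.e. 11 ≤ |A + A| ≤ 21.
Lower bound 2|A|-1 is attained iff A is an arithmetic progression.
Enumerate sums a + a' for a ≤ a' (symmetric, so this suffices):
a = -2: -2+-2=-4, -2+-1=-3, -2+2=0, -2+9=7, -2+11=9, -2+12=10
a = -1: -1+-1=-2, -1+2=1, -1+9=8, -1+11=10, -1+12=11
a = 2: 2+2=4, 2+9=11, 2+11=13, 2+12=14
a = 9: 9+9=18, 9+11=20, 9+12=21
a = 11: 11+11=22, 11+12=23
a = 12: 12+12=24
Distinct sums: {-4, -3, -2, 0, 1, 4, 7, 8, 9, 10, 11, 13, 14, 18, 20, 21, 22, 23, 24}
|A + A| = 19

|A + A| = 19


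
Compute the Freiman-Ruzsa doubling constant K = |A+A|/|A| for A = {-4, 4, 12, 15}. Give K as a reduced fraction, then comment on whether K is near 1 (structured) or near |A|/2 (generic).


|A| = 4.
Compute A + A by enumerating all 16 pairs.
A + A = {-8, 0, 8, 11, 16, 19, 24, 27, 30}, so |A + A| = 9.
K = |A + A| / |A| = 9/4 (already in lowest terms) ≈ 2.2500.
Reference: AP of size 4 gives K = 7/4 ≈ 1.7500; a fully generic set of size 4 gives K ≈ 2.5000.

|A| = 4, |A + A| = 9, K = 9/4.


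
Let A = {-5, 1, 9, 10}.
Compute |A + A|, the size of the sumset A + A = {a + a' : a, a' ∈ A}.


A + A = {a + a' : a, a' ∈ A}; |A| = 4.
General bounds: 2|A| - 1 ≤ |A + A| ≤ |A|(|A|+1)/2, i.e. 7 ≤ |A + A| ≤ 10.
Lower bound 2|A|-1 is attained iff A is an arithmetic progression.
Enumerate sums a + a' for a ≤ a' (symmetric, so this suffices):
a = -5: -5+-5=-10, -5+1=-4, -5+9=4, -5+10=5
a = 1: 1+1=2, 1+9=10, 1+10=11
a = 9: 9+9=18, 9+10=19
a = 10: 10+10=20
Distinct sums: {-10, -4, 2, 4, 5, 10, 11, 18, 19, 20}
|A + A| = 10

|A + A| = 10


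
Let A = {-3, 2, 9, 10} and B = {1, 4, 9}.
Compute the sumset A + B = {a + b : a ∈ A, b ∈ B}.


A + B = {a + b : a ∈ A, b ∈ B}.
Enumerate all |A|·|B| = 4·3 = 12 pairs (a, b) and collect distinct sums.
a = -3: -3+1=-2, -3+4=1, -3+9=6
a = 2: 2+1=3, 2+4=6, 2+9=11
a = 9: 9+1=10, 9+4=13, 9+9=18
a = 10: 10+1=11, 10+4=14, 10+9=19
Collecting distinct sums: A + B = {-2, 1, 3, 6, 10, 11, 13, 14, 18, 19}
|A + B| = 10

A + B = {-2, 1, 3, 6, 10, 11, 13, 14, 18, 19}


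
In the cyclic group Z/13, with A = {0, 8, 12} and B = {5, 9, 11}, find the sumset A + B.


Work in Z/13Z: reduce every sum a + b modulo 13.
Enumerate all 9 pairs:
a = 0: 0+5=5, 0+9=9, 0+11=11
a = 8: 8+5=0, 8+9=4, 8+11=6
a = 12: 12+5=4, 12+9=8, 12+11=10
Distinct residues collected: {0, 4, 5, 6, 8, 9, 10, 11}
|A + B| = 8 (out of 13 total residues).

A + B = {0, 4, 5, 6, 8, 9, 10, 11}


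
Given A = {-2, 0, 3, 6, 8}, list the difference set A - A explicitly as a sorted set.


A - A = {a - a' : a, a' ∈ A}.
Compute a - a' for each ordered pair (a, a'):
a = -2: -2--2=0, -2-0=-2, -2-3=-5, -2-6=-8, -2-8=-10
a = 0: 0--2=2, 0-0=0, 0-3=-3, 0-6=-6, 0-8=-8
a = 3: 3--2=5, 3-0=3, 3-3=0, 3-6=-3, 3-8=-5
a = 6: 6--2=8, 6-0=6, 6-3=3, 6-6=0, 6-8=-2
a = 8: 8--2=10, 8-0=8, 8-3=5, 8-6=2, 8-8=0
Collecting distinct values (and noting 0 appears from a-a):
A - A = {-10, -8, -6, -5, -3, -2, 0, 2, 3, 5, 6, 8, 10}
|A - A| = 13

A - A = {-10, -8, -6, -5, -3, -2, 0, 2, 3, 5, 6, 8, 10}


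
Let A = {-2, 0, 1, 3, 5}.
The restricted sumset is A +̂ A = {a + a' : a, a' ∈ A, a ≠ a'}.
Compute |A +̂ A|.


Restricted sumset: A +̂ A = {a + a' : a ∈ A, a' ∈ A, a ≠ a'}.
Equivalently, take A + A and drop any sum 2a that is achievable ONLY as a + a for a ∈ A (i.e. sums representable only with equal summands).
Enumerate pairs (a, a') with a < a' (symmetric, so each unordered pair gives one sum; this covers all a ≠ a'):
  -2 + 0 = -2
  -2 + 1 = -1
  -2 + 3 = 1
  -2 + 5 = 3
  0 + 1 = 1
  0 + 3 = 3
  0 + 5 = 5
  1 + 3 = 4
  1 + 5 = 6
  3 + 5 = 8
Collected distinct sums: {-2, -1, 1, 3, 4, 5, 6, 8}
|A +̂ A| = 8
(Reference bound: |A +̂ A| ≥ 2|A| - 3 for |A| ≥ 2, with |A| = 5 giving ≥ 7.)

|A +̂ A| = 8


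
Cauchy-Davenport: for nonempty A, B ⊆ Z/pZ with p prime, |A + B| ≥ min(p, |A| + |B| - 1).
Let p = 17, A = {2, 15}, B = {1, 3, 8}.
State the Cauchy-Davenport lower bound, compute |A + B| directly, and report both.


Cauchy-Davenport: |A + B| ≥ min(p, |A| + |B| - 1) for A, B nonempty in Z/pZ.
|A| = 2, |B| = 3, p = 17.
CD lower bound = min(17, 2 + 3 - 1) = min(17, 4) = 4.
Compute A + B mod 17 directly:
a = 2: 2+1=3, 2+3=5, 2+8=10
a = 15: 15+1=16, 15+3=1, 15+8=6
A + B = {1, 3, 5, 6, 10, 16}, so |A + B| = 6.
Verify: 6 ≥ 4? Yes ✓.

CD lower bound = 4, actual |A + B| = 6.


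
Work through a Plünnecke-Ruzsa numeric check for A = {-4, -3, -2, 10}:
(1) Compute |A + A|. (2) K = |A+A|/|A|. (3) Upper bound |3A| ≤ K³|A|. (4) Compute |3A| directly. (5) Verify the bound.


|A| = 4.
Step 1: Compute A + A by enumerating all 16 pairs.
A + A = {-8, -7, -6, -5, -4, 6, 7, 8, 20}, so |A + A| = 9.
Step 2: Doubling constant K = |A + A|/|A| = 9/4 = 9/4 ≈ 2.2500.
Step 3: Plünnecke-Ruzsa gives |3A| ≤ K³·|A| = (2.2500)³ · 4 ≈ 45.5625.
Step 4: Compute 3A = A + A + A directly by enumerating all triples (a,b,c) ∈ A³; |3A| = 16.
Step 5: Check 16 ≤ 45.5625? Yes ✓.

K = 9/4, Plünnecke-Ruzsa bound K³|A| ≈ 45.5625, |3A| = 16, inequality holds.


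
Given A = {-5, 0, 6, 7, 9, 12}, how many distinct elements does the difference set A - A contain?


A - A = {a - a' : a, a' ∈ A}; |A| = 6.
Bounds: 2|A|-1 ≤ |A - A| ≤ |A|² - |A| + 1, i.e. 11 ≤ |A - A| ≤ 31.
Note: 0 ∈ A - A always (from a - a). The set is symmetric: if d ∈ A - A then -d ∈ A - A.
Enumerate nonzero differences d = a - a' with a > a' (then include -d):
Positive differences: {1, 2, 3, 5, 6, 7, 9, 11, 12, 14, 17}
Full difference set: {0} ∪ (positive diffs) ∪ (negative diffs).
|A - A| = 1 + 2·11 = 23 (matches direct enumeration: 23).

|A - A| = 23


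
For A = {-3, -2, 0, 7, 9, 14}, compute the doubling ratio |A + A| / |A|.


|A| = 6.
Compute A + A by enumerating all 36 pairs.
A + A = {-6, -5, -4, -3, -2, 0, 4, 5, 6, 7, 9, 11, 12, 14, 16, 18, 21, 23, 28}, so |A + A| = 19.
K = |A + A| / |A| = 19/6 (already in lowest terms) ≈ 3.1667.
Reference: AP of size 6 gives K = 11/6 ≈ 1.8333; a fully generic set of size 6 gives K ≈ 3.5000.

|A| = 6, |A + A| = 19, K = 19/6.


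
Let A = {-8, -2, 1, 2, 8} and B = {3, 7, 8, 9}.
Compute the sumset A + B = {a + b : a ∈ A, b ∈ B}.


A + B = {a + b : a ∈ A, b ∈ B}.
Enumerate all |A|·|B| = 5·4 = 20 pairs (a, b) and collect distinct sums.
a = -8: -8+3=-5, -8+7=-1, -8+8=0, -8+9=1
a = -2: -2+3=1, -2+7=5, -2+8=6, -2+9=7
a = 1: 1+3=4, 1+7=8, 1+8=9, 1+9=10
a = 2: 2+3=5, 2+7=9, 2+8=10, 2+9=11
a = 8: 8+3=11, 8+7=15, 8+8=16, 8+9=17
Collecting distinct sums: A + B = {-5, -1, 0, 1, 4, 5, 6, 7, 8, 9, 10, 11, 15, 16, 17}
|A + B| = 15

A + B = {-5, -1, 0, 1, 4, 5, 6, 7, 8, 9, 10, 11, 15, 16, 17}


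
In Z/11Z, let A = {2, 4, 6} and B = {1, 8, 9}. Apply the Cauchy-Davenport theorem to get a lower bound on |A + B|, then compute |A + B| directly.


Cauchy-Davenport: |A + B| ≥ min(p, |A| + |B| - 1) for A, B nonempty in Z/pZ.
|A| = 3, |B| = 3, p = 11.
CD lower bound = min(11, 3 + 3 - 1) = min(11, 5) = 5.
Compute A + B mod 11 directly:
a = 2: 2+1=3, 2+8=10, 2+9=0
a = 4: 4+1=5, 4+8=1, 4+9=2
a = 6: 6+1=7, 6+8=3, 6+9=4
A + B = {0, 1, 2, 3, 4, 5, 7, 10}, so |A + B| = 8.
Verify: 8 ≥ 5? Yes ✓.

CD lower bound = 5, actual |A + B| = 8.


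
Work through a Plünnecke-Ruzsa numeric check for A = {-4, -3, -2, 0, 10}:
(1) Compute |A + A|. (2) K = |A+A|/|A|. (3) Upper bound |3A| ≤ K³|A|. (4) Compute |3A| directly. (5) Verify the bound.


|A| = 5.
Step 1: Compute A + A by enumerating all 25 pairs.
A + A = {-8, -7, -6, -5, -4, -3, -2, 0, 6, 7, 8, 10, 20}, so |A + A| = 13.
Step 2: Doubling constant K = |A + A|/|A| = 13/5 = 13/5 ≈ 2.6000.
Step 3: Plünnecke-Ruzsa gives |3A| ≤ K³·|A| = (2.6000)³ · 5 ≈ 87.8800.
Step 4: Compute 3A = A + A + A directly by enumerating all triples (a,b,c) ∈ A³; |3A| = 25.
Step 5: Check 25 ≤ 87.8800? Yes ✓.

K = 13/5, Plünnecke-Ruzsa bound K³|A| ≈ 87.8800, |3A| = 25, inequality holds.


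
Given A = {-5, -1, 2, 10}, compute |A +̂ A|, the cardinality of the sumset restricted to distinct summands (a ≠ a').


Restricted sumset: A +̂ A = {a + a' : a ∈ A, a' ∈ A, a ≠ a'}.
Equivalently, take A + A and drop any sum 2a that is achievable ONLY as a + a for a ∈ A (i.e. sums representable only with equal summands).
Enumerate pairs (a, a') with a < a' (symmetric, so each unordered pair gives one sum; this covers all a ≠ a'):
  -5 + -1 = -6
  -5 + 2 = -3
  -5 + 10 = 5
  -1 + 2 = 1
  -1 + 10 = 9
  2 + 10 = 12
Collected distinct sums: {-6, -3, 1, 5, 9, 12}
|A +̂ A| = 6
(Reference bound: |A +̂ A| ≥ 2|A| - 3 for |A| ≥ 2, with |A| = 4 giving ≥ 5.)

|A +̂ A| = 6


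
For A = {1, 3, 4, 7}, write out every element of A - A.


A - A = {a - a' : a, a' ∈ A}.
Compute a - a' for each ordered pair (a, a'):
a = 1: 1-1=0, 1-3=-2, 1-4=-3, 1-7=-6
a = 3: 3-1=2, 3-3=0, 3-4=-1, 3-7=-4
a = 4: 4-1=3, 4-3=1, 4-4=0, 4-7=-3
a = 7: 7-1=6, 7-3=4, 7-4=3, 7-7=0
Collecting distinct values (and noting 0 appears from a-a):
A - A = {-6, -4, -3, -2, -1, 0, 1, 2, 3, 4, 6}
|A - A| = 11

A - A = {-6, -4, -3, -2, -1, 0, 1, 2, 3, 4, 6}


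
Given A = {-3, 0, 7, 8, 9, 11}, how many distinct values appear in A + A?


A + A = {a + a' : a, a' ∈ A}; |A| = 6.
General bounds: 2|A| - 1 ≤ |A + A| ≤ |A|(|A|+1)/2, i.e. 11 ≤ |A + A| ≤ 21.
Lower bound 2|A|-1 is attained iff A is an arithmetic progression.
Enumerate sums a + a' for a ≤ a' (symmetric, so this suffices):
a = -3: -3+-3=-6, -3+0=-3, -3+7=4, -3+8=5, -3+9=6, -3+11=8
a = 0: 0+0=0, 0+7=7, 0+8=8, 0+9=9, 0+11=11
a = 7: 7+7=14, 7+8=15, 7+9=16, 7+11=18
a = 8: 8+8=16, 8+9=17, 8+11=19
a = 9: 9+9=18, 9+11=20
a = 11: 11+11=22
Distinct sums: {-6, -3, 0, 4, 5, 6, 7, 8, 9, 11, 14, 15, 16, 17, 18, 19, 20, 22}
|A + A| = 18

|A + A| = 18


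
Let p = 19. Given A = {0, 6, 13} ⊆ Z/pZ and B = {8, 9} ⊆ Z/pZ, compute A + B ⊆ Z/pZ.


Work in Z/19Z: reduce every sum a + b modulo 19.
Enumerate all 6 pairs:
a = 0: 0+8=8, 0+9=9
a = 6: 6+8=14, 6+9=15
a = 13: 13+8=2, 13+9=3
Distinct residues collected: {2, 3, 8, 9, 14, 15}
|A + B| = 6 (out of 19 total residues).

A + B = {2, 3, 8, 9, 14, 15}


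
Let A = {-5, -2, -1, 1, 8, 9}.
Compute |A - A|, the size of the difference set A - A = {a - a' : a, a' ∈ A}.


A - A = {a - a' : a, a' ∈ A}; |A| = 6.
Bounds: 2|A|-1 ≤ |A - A| ≤ |A|² - |A| + 1, i.e. 11 ≤ |A - A| ≤ 31.
Note: 0 ∈ A - A always (from a - a). The set is symmetric: if d ∈ A - A then -d ∈ A - A.
Enumerate nonzero differences d = a - a' with a > a' (then include -d):
Positive differences: {1, 2, 3, 4, 6, 7, 8, 9, 10, 11, 13, 14}
Full difference set: {0} ∪ (positive diffs) ∪ (negative diffs).
|A - A| = 1 + 2·12 = 25 (matches direct enumeration: 25).

|A - A| = 25


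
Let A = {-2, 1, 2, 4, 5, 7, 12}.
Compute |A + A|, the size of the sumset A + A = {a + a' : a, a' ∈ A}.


A + A = {a + a' : a, a' ∈ A}; |A| = 7.
General bounds: 2|A| - 1 ≤ |A + A| ≤ |A|(|A|+1)/2, i.e. 13 ≤ |A + A| ≤ 28.
Lower bound 2|A|-1 is attained iff A is an arithmetic progression.
Enumerate sums a + a' for a ≤ a' (symmetric, so this suffices):
a = -2: -2+-2=-4, -2+1=-1, -2+2=0, -2+4=2, -2+5=3, -2+7=5, -2+12=10
a = 1: 1+1=2, 1+2=3, 1+4=5, 1+5=6, 1+7=8, 1+12=13
a = 2: 2+2=4, 2+4=6, 2+5=7, 2+7=9, 2+12=14
a = 4: 4+4=8, 4+5=9, 4+7=11, 4+12=16
a = 5: 5+5=10, 5+7=12, 5+12=17
a = 7: 7+7=14, 7+12=19
a = 12: 12+12=24
Distinct sums: {-4, -1, 0, 2, 3, 4, 5, 6, 7, 8, 9, 10, 11, 12, 13, 14, 16, 17, 19, 24}
|A + A| = 20

|A + A| = 20


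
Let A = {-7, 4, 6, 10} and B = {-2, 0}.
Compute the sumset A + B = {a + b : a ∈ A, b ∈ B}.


A + B = {a + b : a ∈ A, b ∈ B}.
Enumerate all |A|·|B| = 4·2 = 8 pairs (a, b) and collect distinct sums.
a = -7: -7+-2=-9, -7+0=-7
a = 4: 4+-2=2, 4+0=4
a = 6: 6+-2=4, 6+0=6
a = 10: 10+-2=8, 10+0=10
Collecting distinct sums: A + B = {-9, -7, 2, 4, 6, 8, 10}
|A + B| = 7

A + B = {-9, -7, 2, 4, 6, 8, 10}


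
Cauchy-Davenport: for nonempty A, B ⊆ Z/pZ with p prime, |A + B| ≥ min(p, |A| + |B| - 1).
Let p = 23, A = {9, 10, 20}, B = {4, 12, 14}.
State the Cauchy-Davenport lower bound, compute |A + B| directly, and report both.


Cauchy-Davenport: |A + B| ≥ min(p, |A| + |B| - 1) for A, B nonempty in Z/pZ.
|A| = 3, |B| = 3, p = 23.
CD lower bound = min(23, 3 + 3 - 1) = min(23, 5) = 5.
Compute A + B mod 23 directly:
a = 9: 9+4=13, 9+12=21, 9+14=0
a = 10: 10+4=14, 10+12=22, 10+14=1
a = 20: 20+4=1, 20+12=9, 20+14=11
A + B = {0, 1, 9, 11, 13, 14, 21, 22}, so |A + B| = 8.
Verify: 8 ≥ 5? Yes ✓.

CD lower bound = 5, actual |A + B| = 8.


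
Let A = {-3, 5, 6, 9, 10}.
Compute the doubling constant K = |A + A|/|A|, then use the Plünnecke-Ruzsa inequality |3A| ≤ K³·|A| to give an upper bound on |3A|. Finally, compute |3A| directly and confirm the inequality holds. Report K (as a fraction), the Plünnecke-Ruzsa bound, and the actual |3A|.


|A| = 5.
Step 1: Compute A + A by enumerating all 25 pairs.
A + A = {-6, 2, 3, 6, 7, 10, 11, 12, 14, 15, 16, 18, 19, 20}, so |A + A| = 14.
Step 2: Doubling constant K = |A + A|/|A| = 14/5 = 14/5 ≈ 2.8000.
Step 3: Plünnecke-Ruzsa gives |3A| ≤ K³·|A| = (2.8000)³ · 5 ≈ 109.7600.
Step 4: Compute 3A = A + A + A directly by enumerating all triples (a,b,c) ∈ A³; |3A| = 27.
Step 5: Check 27 ≤ 109.7600? Yes ✓.

K = 14/5, Plünnecke-Ruzsa bound K³|A| ≈ 109.7600, |3A| = 27, inequality holds.


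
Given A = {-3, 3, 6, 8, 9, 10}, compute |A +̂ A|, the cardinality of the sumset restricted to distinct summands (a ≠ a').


Restricted sumset: A +̂ A = {a + a' : a ∈ A, a' ∈ A, a ≠ a'}.
Equivalently, take A + A and drop any sum 2a that is achievable ONLY as a + a for a ∈ A (i.e. sums representable only with equal summands).
Enumerate pairs (a, a') with a < a' (symmetric, so each unordered pair gives one sum; this covers all a ≠ a'):
  -3 + 3 = 0
  -3 + 6 = 3
  -3 + 8 = 5
  -3 + 9 = 6
  -3 + 10 = 7
  3 + 6 = 9
  3 + 8 = 11
  3 + 9 = 12
  3 + 10 = 13
  6 + 8 = 14
  6 + 9 = 15
  6 + 10 = 16
  8 + 9 = 17
  8 + 10 = 18
  9 + 10 = 19
Collected distinct sums: {0, 3, 5, 6, 7, 9, 11, 12, 13, 14, 15, 16, 17, 18, 19}
|A +̂ A| = 15
(Reference bound: |A +̂ A| ≥ 2|A| - 3 for |A| ≥ 2, with |A| = 6 giving ≥ 9.)

|A +̂ A| = 15


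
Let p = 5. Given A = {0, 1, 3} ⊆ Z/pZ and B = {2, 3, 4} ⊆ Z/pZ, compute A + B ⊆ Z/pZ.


Work in Z/5Z: reduce every sum a + b modulo 5.
Enumerate all 9 pairs:
a = 0: 0+2=2, 0+3=3, 0+4=4
a = 1: 1+2=3, 1+3=4, 1+4=0
a = 3: 3+2=0, 3+3=1, 3+4=2
Distinct residues collected: {0, 1, 2, 3, 4}
|A + B| = 5 (out of 5 total residues).

A + B = {0, 1, 2, 3, 4}


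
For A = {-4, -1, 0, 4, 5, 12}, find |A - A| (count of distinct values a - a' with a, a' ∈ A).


A - A = {a - a' : a, a' ∈ A}; |A| = 6.
Bounds: 2|A|-1 ≤ |A - A| ≤ |A|² - |A| + 1, i.e. 11 ≤ |A - A| ≤ 31.
Note: 0 ∈ A - A always (from a - a). The set is symmetric: if d ∈ A - A then -d ∈ A - A.
Enumerate nonzero differences d = a - a' with a > a' (then include -d):
Positive differences: {1, 3, 4, 5, 6, 7, 8, 9, 12, 13, 16}
Full difference set: {0} ∪ (positive diffs) ∪ (negative diffs).
|A - A| = 1 + 2·11 = 23 (matches direct enumeration: 23).

|A - A| = 23


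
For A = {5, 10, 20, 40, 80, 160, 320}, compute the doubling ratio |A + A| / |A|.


|A| = 7.
Compute A + A by enumerating all 49 pairs.
A + A = {10, 15, 20, 25, 30, 40, 45, 50, 60, 80, 85, 90, 100, 120, 160, 165, 170, 180, 200, 240, 320, 325, 330, 340, 360, 400, 480, 640}, so |A + A| = 28.
K = |A + A| / |A| = 28/7 = 4/1 ≈ 4.0000.
Reference: AP of size 7 gives K = 13/7 ≈ 1.8571; a fully generic set of size 7 gives K ≈ 4.0000.

|A| = 7, |A + A| = 28, K = 28/7 = 4/1.


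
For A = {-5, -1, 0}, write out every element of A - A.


A - A = {a - a' : a, a' ∈ A}.
Compute a - a' for each ordered pair (a, a'):
a = -5: -5--5=0, -5--1=-4, -5-0=-5
a = -1: -1--5=4, -1--1=0, -1-0=-1
a = 0: 0--5=5, 0--1=1, 0-0=0
Collecting distinct values (and noting 0 appears from a-a):
A - A = {-5, -4, -1, 0, 1, 4, 5}
|A - A| = 7

A - A = {-5, -4, -1, 0, 1, 4, 5}


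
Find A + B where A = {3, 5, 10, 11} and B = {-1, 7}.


A + B = {a + b : a ∈ A, b ∈ B}.
Enumerate all |A|·|B| = 4·2 = 8 pairs (a, b) and collect distinct sums.
a = 3: 3+-1=2, 3+7=10
a = 5: 5+-1=4, 5+7=12
a = 10: 10+-1=9, 10+7=17
a = 11: 11+-1=10, 11+7=18
Collecting distinct sums: A + B = {2, 4, 9, 10, 12, 17, 18}
|A + B| = 7

A + B = {2, 4, 9, 10, 12, 17, 18}


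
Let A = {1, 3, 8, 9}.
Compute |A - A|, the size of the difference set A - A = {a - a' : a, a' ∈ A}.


A - A = {a - a' : a, a' ∈ A}; |A| = 4.
Bounds: 2|A|-1 ≤ |A - A| ≤ |A|² - |A| + 1, i.e. 7 ≤ |A - A| ≤ 13.
Note: 0 ∈ A - A always (from a - a). The set is symmetric: if d ∈ A - A then -d ∈ A - A.
Enumerate nonzero differences d = a - a' with a > a' (then include -d):
Positive differences: {1, 2, 5, 6, 7, 8}
Full difference set: {0} ∪ (positive diffs) ∪ (negative diffs).
|A - A| = 1 + 2·6 = 13 (matches direct enumeration: 13).

|A - A| = 13


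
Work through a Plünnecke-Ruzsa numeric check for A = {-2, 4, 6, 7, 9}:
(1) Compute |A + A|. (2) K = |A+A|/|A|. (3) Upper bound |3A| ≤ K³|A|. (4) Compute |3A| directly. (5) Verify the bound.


|A| = 5.
Step 1: Compute A + A by enumerating all 25 pairs.
A + A = {-4, 2, 4, 5, 7, 8, 10, 11, 12, 13, 14, 15, 16, 18}, so |A + A| = 14.
Step 2: Doubling constant K = |A + A|/|A| = 14/5 = 14/5 ≈ 2.8000.
Step 3: Plünnecke-Ruzsa gives |3A| ≤ K³·|A| = (2.8000)³ · 5 ≈ 109.7600.
Step 4: Compute 3A = A + A + A directly by enumerating all triples (a,b,c) ∈ A³; |3A| = 25.
Step 5: Check 25 ≤ 109.7600? Yes ✓.

K = 14/5, Plünnecke-Ruzsa bound K³|A| ≈ 109.7600, |3A| = 25, inequality holds.


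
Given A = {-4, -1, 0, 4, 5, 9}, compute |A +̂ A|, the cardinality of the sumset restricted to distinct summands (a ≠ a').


Restricted sumset: A +̂ A = {a + a' : a ∈ A, a' ∈ A, a ≠ a'}.
Equivalently, take A + A and drop any sum 2a that is achievable ONLY as a + a for a ∈ A (i.e. sums representable only with equal summands).
Enumerate pairs (a, a') with a < a' (symmetric, so each unordered pair gives one sum; this covers all a ≠ a'):
  -4 + -1 = -5
  -4 + 0 = -4
  -4 + 4 = 0
  -4 + 5 = 1
  -4 + 9 = 5
  -1 + 0 = -1
  -1 + 4 = 3
  -1 + 5 = 4
  -1 + 9 = 8
  0 + 4 = 4
  0 + 5 = 5
  0 + 9 = 9
  4 + 5 = 9
  4 + 9 = 13
  5 + 9 = 14
Collected distinct sums: {-5, -4, -1, 0, 1, 3, 4, 5, 8, 9, 13, 14}
|A +̂ A| = 12
(Reference bound: |A +̂ A| ≥ 2|A| - 3 for |A| ≥ 2, with |A| = 6 giving ≥ 9.)

|A +̂ A| = 12


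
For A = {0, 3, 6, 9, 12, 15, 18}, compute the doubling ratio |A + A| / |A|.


|A| = 7.
Compute A + A by enumerating all 49 pairs.
A + A = {0, 3, 6, 9, 12, 15, 18, 21, 24, 27, 30, 33, 36}, so |A + A| = 13.
K = |A + A| / |A| = 13/7 (already in lowest terms) ≈ 1.8571.
Reference: AP of size 7 gives K = 13/7 ≈ 1.8571; a fully generic set of size 7 gives K ≈ 4.0000.

|A| = 7, |A + A| = 13, K = 13/7.


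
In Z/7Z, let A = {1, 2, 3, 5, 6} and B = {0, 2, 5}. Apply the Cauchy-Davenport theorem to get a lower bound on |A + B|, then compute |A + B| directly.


Cauchy-Davenport: |A + B| ≥ min(p, |A| + |B| - 1) for A, B nonempty in Z/pZ.
|A| = 5, |B| = 3, p = 7.
CD lower bound = min(7, 5 + 3 - 1) = min(7, 7) = 7.
Compute A + B mod 7 directly:
a = 1: 1+0=1, 1+2=3, 1+5=6
a = 2: 2+0=2, 2+2=4, 2+5=0
a = 3: 3+0=3, 3+2=5, 3+5=1
a = 5: 5+0=5, 5+2=0, 5+5=3
a = 6: 6+0=6, 6+2=1, 6+5=4
A + B = {0, 1, 2, 3, 4, 5, 6}, so |A + B| = 7.
Verify: 7 ≥ 7? Yes ✓.

CD lower bound = 7, actual |A + B| = 7.


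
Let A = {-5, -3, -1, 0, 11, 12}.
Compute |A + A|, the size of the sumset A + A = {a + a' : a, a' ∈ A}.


A + A = {a + a' : a, a' ∈ A}; |A| = 6.
General bounds: 2|A| - 1 ≤ |A + A| ≤ |A|(|A|+1)/2, i.e. 11 ≤ |A + A| ≤ 21.
Lower bound 2|A|-1 is attained iff A is an arithmetic progression.
Enumerate sums a + a' for a ≤ a' (symmetric, so this suffices):
a = -5: -5+-5=-10, -5+-3=-8, -5+-1=-6, -5+0=-5, -5+11=6, -5+12=7
a = -3: -3+-3=-6, -3+-1=-4, -3+0=-3, -3+11=8, -3+12=9
a = -1: -1+-1=-2, -1+0=-1, -1+11=10, -1+12=11
a = 0: 0+0=0, 0+11=11, 0+12=12
a = 11: 11+11=22, 11+12=23
a = 12: 12+12=24
Distinct sums: {-10, -8, -6, -5, -4, -3, -2, -1, 0, 6, 7, 8, 9, 10, 11, 12, 22, 23, 24}
|A + A| = 19

|A + A| = 19


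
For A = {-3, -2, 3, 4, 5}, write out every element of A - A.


A - A = {a - a' : a, a' ∈ A}.
Compute a - a' for each ordered pair (a, a'):
a = -3: -3--3=0, -3--2=-1, -3-3=-6, -3-4=-7, -3-5=-8
a = -2: -2--3=1, -2--2=0, -2-3=-5, -2-4=-6, -2-5=-7
a = 3: 3--3=6, 3--2=5, 3-3=0, 3-4=-1, 3-5=-2
a = 4: 4--3=7, 4--2=6, 4-3=1, 4-4=0, 4-5=-1
a = 5: 5--3=8, 5--2=7, 5-3=2, 5-4=1, 5-5=0
Collecting distinct values (and noting 0 appears from a-a):
A - A = {-8, -7, -6, -5, -2, -1, 0, 1, 2, 5, 6, 7, 8}
|A - A| = 13

A - A = {-8, -7, -6, -5, -2, -1, 0, 1, 2, 5, 6, 7, 8}


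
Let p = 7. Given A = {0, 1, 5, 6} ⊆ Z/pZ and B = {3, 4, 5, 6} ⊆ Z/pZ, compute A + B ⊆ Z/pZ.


Work in Z/7Z: reduce every sum a + b modulo 7.
Enumerate all 16 pairs:
a = 0: 0+3=3, 0+4=4, 0+5=5, 0+6=6
a = 1: 1+3=4, 1+4=5, 1+5=6, 1+6=0
a = 5: 5+3=1, 5+4=2, 5+5=3, 5+6=4
a = 6: 6+3=2, 6+4=3, 6+5=4, 6+6=5
Distinct residues collected: {0, 1, 2, 3, 4, 5, 6}
|A + B| = 7 (out of 7 total residues).

A + B = {0, 1, 2, 3, 4, 5, 6}


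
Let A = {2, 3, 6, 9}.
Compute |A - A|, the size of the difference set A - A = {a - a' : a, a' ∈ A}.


A - A = {a - a' : a, a' ∈ A}; |A| = 4.
Bounds: 2|A|-1 ≤ |A - A| ≤ |A|² - |A| + 1, i.e. 7 ≤ |A - A| ≤ 13.
Note: 0 ∈ A - A always (from a - a). The set is symmetric: if d ∈ A - A then -d ∈ A - A.
Enumerate nonzero differences d = a - a' with a > a' (then include -d):
Positive differences: {1, 3, 4, 6, 7}
Full difference set: {0} ∪ (positive diffs) ∪ (negative diffs).
|A - A| = 1 + 2·5 = 11 (matches direct enumeration: 11).

|A - A| = 11


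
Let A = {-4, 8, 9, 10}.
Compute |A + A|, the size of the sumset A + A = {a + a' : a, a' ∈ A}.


A + A = {a + a' : a, a' ∈ A}; |A| = 4.
General bounds: 2|A| - 1 ≤ |A + A| ≤ |A|(|A|+1)/2, i.e. 7 ≤ |A + A| ≤ 10.
Lower bound 2|A|-1 is attained iff A is an arithmetic progression.
Enumerate sums a + a' for a ≤ a' (symmetric, so this suffices):
a = -4: -4+-4=-8, -4+8=4, -4+9=5, -4+10=6
a = 8: 8+8=16, 8+9=17, 8+10=18
a = 9: 9+9=18, 9+10=19
a = 10: 10+10=20
Distinct sums: {-8, 4, 5, 6, 16, 17, 18, 19, 20}
|A + A| = 9

|A + A| = 9


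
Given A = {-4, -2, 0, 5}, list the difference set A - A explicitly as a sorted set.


A - A = {a - a' : a, a' ∈ A}.
Compute a - a' for each ordered pair (a, a'):
a = -4: -4--4=0, -4--2=-2, -4-0=-4, -4-5=-9
a = -2: -2--4=2, -2--2=0, -2-0=-2, -2-5=-7
a = 0: 0--4=4, 0--2=2, 0-0=0, 0-5=-5
a = 5: 5--4=9, 5--2=7, 5-0=5, 5-5=0
Collecting distinct values (and noting 0 appears from a-a):
A - A = {-9, -7, -5, -4, -2, 0, 2, 4, 5, 7, 9}
|A - A| = 11

A - A = {-9, -7, -5, -4, -2, 0, 2, 4, 5, 7, 9}


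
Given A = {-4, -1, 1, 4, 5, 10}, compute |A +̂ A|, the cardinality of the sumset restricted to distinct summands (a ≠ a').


Restricted sumset: A +̂ A = {a + a' : a ∈ A, a' ∈ A, a ≠ a'}.
Equivalently, take A + A and drop any sum 2a that is achievable ONLY as a + a for a ∈ A (i.e. sums representable only with equal summands).
Enumerate pairs (a, a') with a < a' (symmetric, so each unordered pair gives one sum; this covers all a ≠ a'):
  -4 + -1 = -5
  -4 + 1 = -3
  -4 + 4 = 0
  -4 + 5 = 1
  -4 + 10 = 6
  -1 + 1 = 0
  -1 + 4 = 3
  -1 + 5 = 4
  -1 + 10 = 9
  1 + 4 = 5
  1 + 5 = 6
  1 + 10 = 11
  4 + 5 = 9
  4 + 10 = 14
  5 + 10 = 15
Collected distinct sums: {-5, -3, 0, 1, 3, 4, 5, 6, 9, 11, 14, 15}
|A +̂ A| = 12
(Reference bound: |A +̂ A| ≥ 2|A| - 3 for |A| ≥ 2, with |A| = 6 giving ≥ 9.)

|A +̂ A| = 12


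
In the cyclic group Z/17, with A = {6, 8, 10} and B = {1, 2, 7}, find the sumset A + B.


Work in Z/17Z: reduce every sum a + b modulo 17.
Enumerate all 9 pairs:
a = 6: 6+1=7, 6+2=8, 6+7=13
a = 8: 8+1=9, 8+2=10, 8+7=15
a = 10: 10+1=11, 10+2=12, 10+7=0
Distinct residues collected: {0, 7, 8, 9, 10, 11, 12, 13, 15}
|A + B| = 9 (out of 17 total residues).

A + B = {0, 7, 8, 9, 10, 11, 12, 13, 15}


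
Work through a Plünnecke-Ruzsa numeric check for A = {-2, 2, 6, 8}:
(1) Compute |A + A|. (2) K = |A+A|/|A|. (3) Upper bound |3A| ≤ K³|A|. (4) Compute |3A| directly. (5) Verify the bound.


|A| = 4.
Step 1: Compute A + A by enumerating all 16 pairs.
A + A = {-4, 0, 4, 6, 8, 10, 12, 14, 16}, so |A + A| = 9.
Step 2: Doubling constant K = |A + A|/|A| = 9/4 = 9/4 ≈ 2.2500.
Step 3: Plünnecke-Ruzsa gives |3A| ≤ K³·|A| = (2.2500)³ · 4 ≈ 45.5625.
Step 4: Compute 3A = A + A + A directly by enumerating all triples (a,b,c) ∈ A³; |3A| = 14.
Step 5: Check 14 ≤ 45.5625? Yes ✓.

K = 9/4, Plünnecke-Ruzsa bound K³|A| ≈ 45.5625, |3A| = 14, inequality holds.


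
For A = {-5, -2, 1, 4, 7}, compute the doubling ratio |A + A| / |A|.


|A| = 5.
Compute A + A by enumerating all 25 pairs.
A + A = {-10, -7, -4, -1, 2, 5, 8, 11, 14}, so |A + A| = 9.
K = |A + A| / |A| = 9/5 (already in lowest terms) ≈ 1.8000.
Reference: AP of size 5 gives K = 9/5 ≈ 1.8000; a fully generic set of size 5 gives K ≈ 3.0000.

|A| = 5, |A + A| = 9, K = 9/5.


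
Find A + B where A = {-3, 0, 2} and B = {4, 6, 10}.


A + B = {a + b : a ∈ A, b ∈ B}.
Enumerate all |A|·|B| = 3·3 = 9 pairs (a, b) and collect distinct sums.
a = -3: -3+4=1, -3+6=3, -3+10=7
a = 0: 0+4=4, 0+6=6, 0+10=10
a = 2: 2+4=6, 2+6=8, 2+10=12
Collecting distinct sums: A + B = {1, 3, 4, 6, 7, 8, 10, 12}
|A + B| = 8

A + B = {1, 3, 4, 6, 7, 8, 10, 12}


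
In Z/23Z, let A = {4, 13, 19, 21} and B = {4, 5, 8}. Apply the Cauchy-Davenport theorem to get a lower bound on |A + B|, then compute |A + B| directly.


Cauchy-Davenport: |A + B| ≥ min(p, |A| + |B| - 1) for A, B nonempty in Z/pZ.
|A| = 4, |B| = 3, p = 23.
CD lower bound = min(23, 4 + 3 - 1) = min(23, 6) = 6.
Compute A + B mod 23 directly:
a = 4: 4+4=8, 4+5=9, 4+8=12
a = 13: 13+4=17, 13+5=18, 13+8=21
a = 19: 19+4=0, 19+5=1, 19+8=4
a = 21: 21+4=2, 21+5=3, 21+8=6
A + B = {0, 1, 2, 3, 4, 6, 8, 9, 12, 17, 18, 21}, so |A + B| = 12.
Verify: 12 ≥ 6? Yes ✓.

CD lower bound = 6, actual |A + B| = 12.


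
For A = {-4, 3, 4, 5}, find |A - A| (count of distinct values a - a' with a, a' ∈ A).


A - A = {a - a' : a, a' ∈ A}; |A| = 4.
Bounds: 2|A|-1 ≤ |A - A| ≤ |A|² - |A| + 1, i.e. 7 ≤ |A - A| ≤ 13.
Note: 0 ∈ A - A always (from a - a). The set is symmetric: if d ∈ A - A then -d ∈ A - A.
Enumerate nonzero differences d = a - a' with a > a' (then include -d):
Positive differences: {1, 2, 7, 8, 9}
Full difference set: {0} ∪ (positive diffs) ∪ (negative diffs).
|A - A| = 1 + 2·5 = 11 (matches direct enumeration: 11).

|A - A| = 11


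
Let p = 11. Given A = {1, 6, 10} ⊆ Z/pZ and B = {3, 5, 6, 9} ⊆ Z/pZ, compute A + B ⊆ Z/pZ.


Work in Z/11Z: reduce every sum a + b modulo 11.
Enumerate all 12 pairs:
a = 1: 1+3=4, 1+5=6, 1+6=7, 1+9=10
a = 6: 6+3=9, 6+5=0, 6+6=1, 6+9=4
a = 10: 10+3=2, 10+5=4, 10+6=5, 10+9=8
Distinct residues collected: {0, 1, 2, 4, 5, 6, 7, 8, 9, 10}
|A + B| = 10 (out of 11 total residues).

A + B = {0, 1, 2, 4, 5, 6, 7, 8, 9, 10}


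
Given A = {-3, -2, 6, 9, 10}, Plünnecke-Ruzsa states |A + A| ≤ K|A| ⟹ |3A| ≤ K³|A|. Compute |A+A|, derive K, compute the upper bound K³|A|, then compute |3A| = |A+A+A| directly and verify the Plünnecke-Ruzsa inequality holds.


|A| = 5.
Step 1: Compute A + A by enumerating all 25 pairs.
A + A = {-6, -5, -4, 3, 4, 6, 7, 8, 12, 15, 16, 18, 19, 20}, so |A + A| = 14.
Step 2: Doubling constant K = |A + A|/|A| = 14/5 = 14/5 ≈ 2.8000.
Step 3: Plünnecke-Ruzsa gives |3A| ≤ K³·|A| = (2.8000)³ · 5 ≈ 109.7600.
Step 4: Compute 3A = A + A + A directly by enumerating all triples (a,b,c) ∈ A³; |3A| = 29.
Step 5: Check 29 ≤ 109.7600? Yes ✓.

K = 14/5, Plünnecke-Ruzsa bound K³|A| ≈ 109.7600, |3A| = 29, inequality holds.


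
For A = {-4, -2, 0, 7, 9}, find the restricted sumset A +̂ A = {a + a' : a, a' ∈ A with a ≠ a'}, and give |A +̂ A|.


Restricted sumset: A +̂ A = {a + a' : a ∈ A, a' ∈ A, a ≠ a'}.
Equivalently, take A + A and drop any sum 2a that is achievable ONLY as a + a for a ∈ A (i.e. sums representable only with equal summands).
Enumerate pairs (a, a') with a < a' (symmetric, so each unordered pair gives one sum; this covers all a ≠ a'):
  -4 + -2 = -6
  -4 + 0 = -4
  -4 + 7 = 3
  -4 + 9 = 5
  -2 + 0 = -2
  -2 + 7 = 5
  -2 + 9 = 7
  0 + 7 = 7
  0 + 9 = 9
  7 + 9 = 16
Collected distinct sums: {-6, -4, -2, 3, 5, 7, 9, 16}
|A +̂ A| = 8
(Reference bound: |A +̂ A| ≥ 2|A| - 3 for |A| ≥ 2, with |A| = 5 giving ≥ 7.)

|A +̂ A| = 8


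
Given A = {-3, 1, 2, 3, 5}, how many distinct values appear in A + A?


A + A = {a + a' : a, a' ∈ A}; |A| = 5.
General bounds: 2|A| - 1 ≤ |A + A| ≤ |A|(|A|+1)/2, i.e. 9 ≤ |A + A| ≤ 15.
Lower bound 2|A|-1 is attained iff A is an arithmetic progression.
Enumerate sums a + a' for a ≤ a' (symmetric, so this suffices):
a = -3: -3+-3=-6, -3+1=-2, -3+2=-1, -3+3=0, -3+5=2
a = 1: 1+1=2, 1+2=3, 1+3=4, 1+5=6
a = 2: 2+2=4, 2+3=5, 2+5=7
a = 3: 3+3=6, 3+5=8
a = 5: 5+5=10
Distinct sums: {-6, -2, -1, 0, 2, 3, 4, 5, 6, 7, 8, 10}
|A + A| = 12

|A + A| = 12


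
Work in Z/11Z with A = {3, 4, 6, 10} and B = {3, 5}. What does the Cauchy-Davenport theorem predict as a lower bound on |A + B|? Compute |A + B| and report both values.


Cauchy-Davenport: |A + B| ≥ min(p, |A| + |B| - 1) for A, B nonempty in Z/pZ.
|A| = 4, |B| = 2, p = 11.
CD lower bound = min(11, 4 + 2 - 1) = min(11, 5) = 5.
Compute A + B mod 11 directly:
a = 3: 3+3=6, 3+5=8
a = 4: 4+3=7, 4+5=9
a = 6: 6+3=9, 6+5=0
a = 10: 10+3=2, 10+5=4
A + B = {0, 2, 4, 6, 7, 8, 9}, so |A + B| = 7.
Verify: 7 ≥ 5? Yes ✓.

CD lower bound = 5, actual |A + B| = 7.


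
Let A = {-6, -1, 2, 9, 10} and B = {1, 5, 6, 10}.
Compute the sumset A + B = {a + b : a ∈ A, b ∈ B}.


A + B = {a + b : a ∈ A, b ∈ B}.
Enumerate all |A|·|B| = 5·4 = 20 pairs (a, b) and collect distinct sums.
a = -6: -6+1=-5, -6+5=-1, -6+6=0, -6+10=4
a = -1: -1+1=0, -1+5=4, -1+6=5, -1+10=9
a = 2: 2+1=3, 2+5=7, 2+6=8, 2+10=12
a = 9: 9+1=10, 9+5=14, 9+6=15, 9+10=19
a = 10: 10+1=11, 10+5=15, 10+6=16, 10+10=20
Collecting distinct sums: A + B = {-5, -1, 0, 3, 4, 5, 7, 8, 9, 10, 11, 12, 14, 15, 16, 19, 20}
|A + B| = 17

A + B = {-5, -1, 0, 3, 4, 5, 7, 8, 9, 10, 11, 12, 14, 15, 16, 19, 20}


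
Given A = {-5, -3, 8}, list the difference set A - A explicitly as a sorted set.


A - A = {a - a' : a, a' ∈ A}.
Compute a - a' for each ordered pair (a, a'):
a = -5: -5--5=0, -5--3=-2, -5-8=-13
a = -3: -3--5=2, -3--3=0, -3-8=-11
a = 8: 8--5=13, 8--3=11, 8-8=0
Collecting distinct values (and noting 0 appears from a-a):
A - A = {-13, -11, -2, 0, 2, 11, 13}
|A - A| = 7

A - A = {-13, -11, -2, 0, 2, 11, 13}


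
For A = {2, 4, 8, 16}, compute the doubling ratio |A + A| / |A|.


|A| = 4.
Compute A + A by enumerating all 16 pairs.
A + A = {4, 6, 8, 10, 12, 16, 18, 20, 24, 32}, so |A + A| = 10.
K = |A + A| / |A| = 10/4 = 5/2 ≈ 2.5000.
Reference: AP of size 4 gives K = 7/4 ≈ 1.7500; a fully generic set of size 4 gives K ≈ 2.5000.

|A| = 4, |A + A| = 10, K = 10/4 = 5/2.


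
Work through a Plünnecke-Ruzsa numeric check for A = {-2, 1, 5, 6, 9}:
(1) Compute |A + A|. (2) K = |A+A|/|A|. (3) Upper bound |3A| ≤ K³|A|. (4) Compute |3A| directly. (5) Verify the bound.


|A| = 5.
Step 1: Compute A + A by enumerating all 25 pairs.
A + A = {-4, -1, 2, 3, 4, 6, 7, 10, 11, 12, 14, 15, 18}, so |A + A| = 13.
Step 2: Doubling constant K = |A + A|/|A| = 13/5 = 13/5 ≈ 2.6000.
Step 3: Plünnecke-Ruzsa gives |3A| ≤ K³·|A| = (2.6000)³ · 5 ≈ 87.8800.
Step 4: Compute 3A = A + A + A directly by enumerating all triples (a,b,c) ∈ A³; |3A| = 25.
Step 5: Check 25 ≤ 87.8800? Yes ✓.

K = 13/5, Plünnecke-Ruzsa bound K³|A| ≈ 87.8800, |3A| = 25, inequality holds.


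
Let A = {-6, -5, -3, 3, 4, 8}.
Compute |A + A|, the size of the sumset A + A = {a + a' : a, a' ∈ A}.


A + A = {a + a' : a, a' ∈ A}; |A| = 6.
General bounds: 2|A| - 1 ≤ |A + A| ≤ |A|(|A|+1)/2, i.e. 11 ≤ |A + A| ≤ 21.
Lower bound 2|A|-1 is attained iff A is an arithmetic progression.
Enumerate sums a + a' for a ≤ a' (symmetric, so this suffices):
a = -6: -6+-6=-12, -6+-5=-11, -6+-3=-9, -6+3=-3, -6+4=-2, -6+8=2
a = -5: -5+-5=-10, -5+-3=-8, -5+3=-2, -5+4=-1, -5+8=3
a = -3: -3+-3=-6, -3+3=0, -3+4=1, -3+8=5
a = 3: 3+3=6, 3+4=7, 3+8=11
a = 4: 4+4=8, 4+8=12
a = 8: 8+8=16
Distinct sums: {-12, -11, -10, -9, -8, -6, -3, -2, -1, 0, 1, 2, 3, 5, 6, 7, 8, 11, 12, 16}
|A + A| = 20

|A + A| = 20


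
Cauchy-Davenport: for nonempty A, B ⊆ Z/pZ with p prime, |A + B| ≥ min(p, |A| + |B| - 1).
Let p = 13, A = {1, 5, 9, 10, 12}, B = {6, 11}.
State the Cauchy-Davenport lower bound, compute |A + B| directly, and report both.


Cauchy-Davenport: |A + B| ≥ min(p, |A| + |B| - 1) for A, B nonempty in Z/pZ.
|A| = 5, |B| = 2, p = 13.
CD lower bound = min(13, 5 + 2 - 1) = min(13, 6) = 6.
Compute A + B mod 13 directly:
a = 1: 1+6=7, 1+11=12
a = 5: 5+6=11, 5+11=3
a = 9: 9+6=2, 9+11=7
a = 10: 10+6=3, 10+11=8
a = 12: 12+6=5, 12+11=10
A + B = {2, 3, 5, 7, 8, 10, 11, 12}, so |A + B| = 8.
Verify: 8 ≥ 6? Yes ✓.

CD lower bound = 6, actual |A + B| = 8.


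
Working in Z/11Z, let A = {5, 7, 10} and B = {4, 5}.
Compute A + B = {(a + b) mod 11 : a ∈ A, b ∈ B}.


Work in Z/11Z: reduce every sum a + b modulo 11.
Enumerate all 6 pairs:
a = 5: 5+4=9, 5+5=10
a = 7: 7+4=0, 7+5=1
a = 10: 10+4=3, 10+5=4
Distinct residues collected: {0, 1, 3, 4, 9, 10}
|A + B| = 6 (out of 11 total residues).

A + B = {0, 1, 3, 4, 9, 10}


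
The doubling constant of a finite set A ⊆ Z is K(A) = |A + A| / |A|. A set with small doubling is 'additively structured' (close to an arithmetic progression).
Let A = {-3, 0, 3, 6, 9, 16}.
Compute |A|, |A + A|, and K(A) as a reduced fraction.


|A| = 6.
Compute A + A by enumerating all 36 pairs.
A + A = {-6, -3, 0, 3, 6, 9, 12, 13, 15, 16, 18, 19, 22, 25, 32}, so |A + A| = 15.
K = |A + A| / |A| = 15/6 = 5/2 ≈ 2.5000.
Reference: AP of size 6 gives K = 11/6 ≈ 1.8333; a fully generic set of size 6 gives K ≈ 3.5000.

|A| = 6, |A + A| = 15, K = 15/6 = 5/2.


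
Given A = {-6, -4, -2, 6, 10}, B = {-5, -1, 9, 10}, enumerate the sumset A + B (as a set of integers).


A + B = {a + b : a ∈ A, b ∈ B}.
Enumerate all |A|·|B| = 5·4 = 20 pairs (a, b) and collect distinct sums.
a = -6: -6+-5=-11, -6+-1=-7, -6+9=3, -6+10=4
a = -4: -4+-5=-9, -4+-1=-5, -4+9=5, -4+10=6
a = -2: -2+-5=-7, -2+-1=-3, -2+9=7, -2+10=8
a = 6: 6+-5=1, 6+-1=5, 6+9=15, 6+10=16
a = 10: 10+-5=5, 10+-1=9, 10+9=19, 10+10=20
Collecting distinct sums: A + B = {-11, -9, -7, -5, -3, 1, 3, 4, 5, 6, 7, 8, 9, 15, 16, 19, 20}
|A + B| = 17

A + B = {-11, -9, -7, -5, -3, 1, 3, 4, 5, 6, 7, 8, 9, 15, 16, 19, 20}


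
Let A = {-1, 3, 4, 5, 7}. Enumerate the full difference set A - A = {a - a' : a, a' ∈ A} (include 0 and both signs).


A - A = {a - a' : a, a' ∈ A}.
Compute a - a' for each ordered pair (a, a'):
a = -1: -1--1=0, -1-3=-4, -1-4=-5, -1-5=-6, -1-7=-8
a = 3: 3--1=4, 3-3=0, 3-4=-1, 3-5=-2, 3-7=-4
a = 4: 4--1=5, 4-3=1, 4-4=0, 4-5=-1, 4-7=-3
a = 5: 5--1=6, 5-3=2, 5-4=1, 5-5=0, 5-7=-2
a = 7: 7--1=8, 7-3=4, 7-4=3, 7-5=2, 7-7=0
Collecting distinct values (and noting 0 appears from a-a):
A - A = {-8, -6, -5, -4, -3, -2, -1, 0, 1, 2, 3, 4, 5, 6, 8}
|A - A| = 15

A - A = {-8, -6, -5, -4, -3, -2, -1, 0, 1, 2, 3, 4, 5, 6, 8}
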